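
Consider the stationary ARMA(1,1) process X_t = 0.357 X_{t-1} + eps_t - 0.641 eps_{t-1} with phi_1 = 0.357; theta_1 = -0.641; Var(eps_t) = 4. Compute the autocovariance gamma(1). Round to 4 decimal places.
\gamma(1) = -1.0040

Multiply the model equation by X_{t-k} and take expectations. With theta_0 = psi_0 = 1 and psi_j the MA(infinity) weights, this gives
  gamma(k) - sum_i phi_i gamma(k-i) = c_k,
  c_k = sigma^2 * sum_{j=k..q} theta_j psi_{j-k}   (c_k = 0 for k > q),
using gamma(-m) = gamma(m).
psi-weights needed (psi_j = theta_j + sum_i phi_i psi_{j-i}):
  psi_1 = theta_1 + phi_1 = -0.641 + (0.357) = -0.284
Right-hand sides:
  c_0 = sigma^2 (1 + theta_1 psi_1) = 4 * (1 + (-0.641)(-0.284)) = 4 * 1.182044 = 4.728176
  c_1 = sigma^2 theta_1 = 4 * (-0.641) = -2.564
  c_2 = 0
Equations for k = 0 and k = 1 (AR order 1):
  gamma(0) = phi_1 gamma(1) + c_0
  gamma(1) = phi_1 gamma(0) + c_1
Substituting the second into the first: gamma(0) (1 - phi_1^2) = c_0 + phi_1 c_1, so
  gamma(0) = (c_0 + phi_1 c_1) / (1 - phi_1^2) = (4.728176 + (0.357)(-2.564)) / (1 - (0.357)^2) = 3.812828 / 0.872551 = 4.369748.
  gamma(1) = phi_1 gamma(0) + c_1 = (0.357)(4.369748) + (-2.564) = -1.004.
Therefore gamma(1) = -1.0040 (to 4 decimal places).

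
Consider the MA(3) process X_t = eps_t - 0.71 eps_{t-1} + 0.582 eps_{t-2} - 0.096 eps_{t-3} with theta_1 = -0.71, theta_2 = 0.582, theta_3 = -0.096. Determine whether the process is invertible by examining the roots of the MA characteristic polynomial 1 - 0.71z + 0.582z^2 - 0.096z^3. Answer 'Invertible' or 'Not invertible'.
\text{Invertible}

The MA(q) characteristic polynomial is P(z) = 1 - 0.71z + 0.582z^2 - 0.096z^3.
Invertibility requires all roots to lie outside the unit circle, i.e. |z| > 1 for every root.
Degree 3: look for a simple real root z0 first, then factor out (1 - z/z0) and solve the remaining quadratic.
Testing z0 = 5: P(5) = 1 + (-0.71)(5) + (0.582)(5)^2 + (-0.096)(5)^3
  = 1 + (-3.55) + (14.55) + (-12) = 0.  So z_0 = 5 is a root, |z_0| = 5.
Divide out the factor (1 - 0.2 z) = (1 - z/z0) (since 1/z0 = 0.2):
  P(z) = (1 - 0.2 z)(1 + (-0.51) z + (0.48) z^2)
  [check: z-coef -0.51 - (0.2) = -0.71; z^2-coef 0.48 - (0.2)(-0.51) = 0.582; z^3-coef -(0.2)(0.48) = -0.096.]
Remaining roots from the quadratic factor 1 + (-0.51) z + (0.48) z^2:
  Set 1 + (-0.51) z + (0.48) z^2 = 0, i.e. a z^2 + b z + c = 0 with a = 0.48, b = -0.51, c = 1.
  Discriminant D = b^2 - 4ac = (-0.51)^2 - 4*(0.48)*1 = 0.2601 - (1.92) = -1.6599.
  D < 0, so the roots are the complex-conjugate pair z = (-b +/- i sqrt(-D)) / (2a) = 0.5312 +/- 1.3421i.
  For a conjugate pair |z|^2 = z * conj(z) = (product of roots) = c/a = 1/(0.48) = 2.083333, so |z| = sqrt(2.083333) = 1.4434 for both roots.
Moduli of all roots: 5.0000, 1.4434, 1.4434.
All moduli strictly greater than 1? Yes.
Verdict: Invertible.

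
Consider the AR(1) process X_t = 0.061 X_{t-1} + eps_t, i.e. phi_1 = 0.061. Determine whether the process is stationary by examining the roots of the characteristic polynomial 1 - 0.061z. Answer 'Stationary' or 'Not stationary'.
\text{Stationary}

The AR(p) characteristic polynomial is P(z) = 1 - 0.061z.
Stationarity requires all roots to lie outside the unit circle, i.e. |z| > 1 for every root.
This is linear in z: 1 + (-0.061) z = 0  =>  z = -1/(-0.061) = 16.393443,  |z| = 16.393443.
Moduli of all roots: 16.3934.
All moduli strictly greater than 1? Yes.
Verdict: Stationary.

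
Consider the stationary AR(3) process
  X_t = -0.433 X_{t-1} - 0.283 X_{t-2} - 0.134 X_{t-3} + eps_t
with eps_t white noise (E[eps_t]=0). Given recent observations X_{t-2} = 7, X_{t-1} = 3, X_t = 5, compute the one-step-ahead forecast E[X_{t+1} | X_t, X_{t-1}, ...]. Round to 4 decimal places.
E[X_{t+1} \mid \mathcal F_t] = -3.9520

For an AR(p) model X_t = c + sum_i phi_i X_{t-i} + eps_t, the
one-step-ahead conditional mean is
  E[X_{t+1} | X_t, ...] = c + sum_i phi_i X_{t+1-i}.
Substitute known values:
  E[X_{t+1} | ...] = (-0.433) * (5) + (-0.283) * (3) + (-0.134) * (7)
                   = -3.9520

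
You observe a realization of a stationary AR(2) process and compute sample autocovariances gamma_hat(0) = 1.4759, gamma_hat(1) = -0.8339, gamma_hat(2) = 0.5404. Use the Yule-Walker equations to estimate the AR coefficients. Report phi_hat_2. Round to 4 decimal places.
\hat\phi_{2} = 0.0689

The Yule-Walker equations for an AR(p) process read, in matrix form,
  Gamma_p phi = r_p,   with   (Gamma_p)_{ij} = gamma(|i - j|),
                       (r_p)_i = gamma(i),   i,j = 1..p.
Substitute the sample gammas (Toeplitz matrix and right-hand side of size 2):
  Gamma_p = [[1.4759, -0.8339], [-0.8339, 1.4759]]
  r_p     = [-0.8339, 0.5404]
Written out:
  1.4759 phi_1 - 0.8339 phi_2 = -0.8339
  -0.8339 phi_1 + 1.4759 phi_2 = 0.5404
Solve by Cramer's rule:
  det = gamma(0)^2 - gamma(1)^2 = (1.4759)^2 - (-0.8339)^2 = 2.17828081 - 0.69538921 = 1.4828916
  phi_hat_1 = [gamma(1) gamma(0) - gamma(1) gamma(2)] / det = [(-0.8339)(1.4759) - (-0.8339)(0.5404)] / 1.4828916 = -0.78011345 / 1.4828916 = -0.5261
  phi_hat_2 = [gamma(0) gamma(2) - gamma(1)^2] / det = [(1.4759)(0.5404) - (-0.8339)^2] / 1.4828916 = 0.10218715 / 1.4828916 = 0.0689
So phi_hat = [-0.5261, 0.0689].
Therefore phi_hat_2 = 0.0689.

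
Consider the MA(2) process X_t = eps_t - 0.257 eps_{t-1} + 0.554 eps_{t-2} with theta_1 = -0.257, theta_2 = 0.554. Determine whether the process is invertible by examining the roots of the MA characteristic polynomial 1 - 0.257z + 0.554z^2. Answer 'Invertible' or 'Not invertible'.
\text{Invertible}

The MA(q) characteristic polynomial is P(z) = 1 - 0.257z + 0.554z^2.
Invertibility requires all roots to lie outside the unit circle, i.e. |z| > 1 for every root.
Set 1 + (-0.257) z + (0.554) z^2 = 0, i.e. a z^2 + b z + c = 0 with a = 0.554, b = -0.257, c = 1.
Discriminant D = b^2 - 4ac = (-0.257)^2 - 4*(0.554)*1 = 0.066049 - (2.216) = -2.149951.
D < 0, so the roots are the complex-conjugate pair z = (-b +/- i sqrt(-D)) / (2a) = 0.2319 +/- 1.3233i.
For a conjugate pair |z|^2 = z * conj(z) = (product of roots) = c/a = 1/(0.554) = 1.805054, so |z| = sqrt(1.805054) = 1.3435 for both roots.
Moduli of all roots: 1.3435, 1.3435.
All moduli strictly greater than 1? Yes.
Verdict: Invertible.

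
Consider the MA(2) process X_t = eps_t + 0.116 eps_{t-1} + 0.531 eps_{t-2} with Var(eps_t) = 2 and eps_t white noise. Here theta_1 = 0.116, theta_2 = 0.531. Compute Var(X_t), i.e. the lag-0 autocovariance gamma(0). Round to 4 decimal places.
\gamma(0) = 2.5908

For an MA(q) process X_t = eps_t + sum_i theta_i eps_{t-i} with
Var(eps_t) = sigma^2, the variance is
  gamma(0) = sigma^2 * (1 + sum_i theta_i^2).
  sum_i theta_i^2 = (0.116)^2 + (0.531)^2 = 0.013456 + 0.281961 = 0.295417.
  gamma(0) = 2 * (1 + 0.295417) = 2 * 1.295417 = 2.590834, which rounds to 2.5908.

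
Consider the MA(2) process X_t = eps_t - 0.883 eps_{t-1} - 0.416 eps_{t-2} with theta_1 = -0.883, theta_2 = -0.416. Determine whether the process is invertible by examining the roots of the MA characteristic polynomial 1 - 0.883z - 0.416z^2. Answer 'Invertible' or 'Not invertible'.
\text{Not invertible}

The MA(q) characteristic polynomial is P(z) = 1 - 0.883z - 0.416z^2.
Invertibility requires all roots to lie outside the unit circle, i.e. |z| > 1 for every root.
Set 1 + (-0.883) z + (-0.416) z^2 = 0, i.e. a z^2 + b z + c = 0 with a = -0.416, b = -0.883, c = 1.
Discriminant D = b^2 - 4ac = (-0.883)^2 - 4*(-0.416)*1 = 0.779689 - (-1.664) = 2.443689.
D >= 0, so the roots are real: z = (-b +/- sqrt(D)) / (2a) = (0.883 +/- 1.56323) / (-0.832).
  z_1 = (0.883 + 1.56323) / (-0.832) = -2.9402,   |z_1| = 2.9402.
  z_2 = (0.883 - 1.56323) / (-0.832) = 0.8176,   |z_2| = 0.8176.
Moduli of all roots: 2.9402, 0.8176.
All moduli strictly greater than 1? No.
Verdict: Not invertible.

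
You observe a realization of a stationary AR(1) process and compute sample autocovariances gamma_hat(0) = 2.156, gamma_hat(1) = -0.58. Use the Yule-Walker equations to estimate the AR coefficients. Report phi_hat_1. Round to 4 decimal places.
\hat\phi_{1} = -0.2690

The Yule-Walker equations for an AR(p) process read, in matrix form,
  Gamma_p phi = r_p,   with   (Gamma_p)_{ij} = gamma(|i - j|),
                       (r_p)_i = gamma(i),   i,j = 1..p.
Substitute the sample gammas (Toeplitz matrix and right-hand side of size 1):
  Gamma_p = [[2.156]]
  r_p     = [-0.58]
With p = 1 this is the single equation gamma(0) phi_1 = gamma(1):
  phi_hat_1 = gamma(1) / gamma(0) = -0.58 / 2.156 = -0.2690.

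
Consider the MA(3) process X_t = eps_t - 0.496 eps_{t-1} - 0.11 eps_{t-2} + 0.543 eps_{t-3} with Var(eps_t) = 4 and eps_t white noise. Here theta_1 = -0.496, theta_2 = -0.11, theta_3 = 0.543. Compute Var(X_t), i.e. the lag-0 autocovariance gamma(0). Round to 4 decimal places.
\gamma(0) = 6.2119

For an MA(q) process X_t = eps_t + sum_i theta_i eps_{t-i} with
Var(eps_t) = sigma^2, the variance is
  gamma(0) = sigma^2 * (1 + sum_i theta_i^2).
  sum_i theta_i^2 = (-0.496)^2 + (-0.11)^2 + (0.543)^2 = 0.246016 + 0.0121 + 0.294849 = 0.552965.
  gamma(0) = 4 * (1 + 0.552965) = 4 * 1.552965 = 6.21186, which rounds to 6.2119.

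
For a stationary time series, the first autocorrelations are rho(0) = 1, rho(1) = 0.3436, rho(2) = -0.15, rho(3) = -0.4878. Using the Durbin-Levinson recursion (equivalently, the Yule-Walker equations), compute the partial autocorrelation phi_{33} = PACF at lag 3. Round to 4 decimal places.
\phi_{33} = -0.3950

The PACF at lag k is phi_{kk}, the last component of the solution
to the Yule-Walker system G_k phi = r_k where
  (G_k)_{ij} = rho(|i - j|), (r_k)_i = rho(i), i,j = 1..k.
Equivalently, Durbin-Levinson gives phi_{kk} iteratively:
  phi_{11} = rho(1)
  phi_{kk} = [rho(k) - sum_{j=1..k-1} phi_{k-1,j} rho(k-j)]
            / [1 - sum_{j=1..k-1} phi_{k-1,j} rho(j)],
  phi_{k,j} = phi_{k-1,j} - phi_{kk} phi_{k-1,k-j},  j = 1..k-1.
Step k = 1:
  phi_11 = rho(1) = 0.3436.
Step k = 2:
  phi_22 = [rho(2) - phi_11 rho(1)] / [1 - phi_11 rho(1)] = [-0.15 - (0.3436)(0.3436)] / [1 - (0.3436)(0.3436)]
         = -0.26806096 / 0.88193904 = -0.303945.
  Update: phi_21 = phi_11 - phi_22 phi_11 = 0.3436 - (-0.303945)(0.3436) = 0.448036.
Step k = 3:
  phi_33 = [rho(3) - phi_21 rho(2) - phi_22 rho(1)] / [1 - phi_21 rho(1) - phi_22 rho(2)]
    numerator   = -0.4878 - (0.448036)(-0.15) - (-0.303945)(0.3436) = -0.31615917
    denominator = 1 - (0.448036)(0.3436) - (-0.303945)(-0.15) = 0.80046325
  phi_33 = -0.31615917 / 0.80046325 = -0.395.
Therefore phi_{33} = -0.3950.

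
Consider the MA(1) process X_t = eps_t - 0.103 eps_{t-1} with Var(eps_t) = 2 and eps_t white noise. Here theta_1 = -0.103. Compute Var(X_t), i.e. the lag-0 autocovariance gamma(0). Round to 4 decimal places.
\gamma(0) = 2.0212

For an MA(q) process X_t = eps_t + sum_i theta_i eps_{t-i} with
Var(eps_t) = sigma^2, the variance is
  gamma(0) = sigma^2 * (1 + sum_i theta_i^2).
  sum_i theta_i^2 = (-0.103)^2 = 0.010609.
  gamma(0) = 2 * (1 + 0.010609) = 2 * 1.010609 = 2.021218, which rounds to 2.0212.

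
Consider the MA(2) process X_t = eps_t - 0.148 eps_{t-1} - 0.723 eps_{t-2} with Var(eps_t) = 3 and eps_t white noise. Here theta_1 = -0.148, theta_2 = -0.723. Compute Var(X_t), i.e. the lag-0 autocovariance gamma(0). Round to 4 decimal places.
\gamma(0) = 4.6339

For an MA(q) process X_t = eps_t + sum_i theta_i eps_{t-i} with
Var(eps_t) = sigma^2, the variance is
  gamma(0) = sigma^2 * (1 + sum_i theta_i^2).
  sum_i theta_i^2 = (-0.148)^2 + (-0.723)^2 = 0.021904 + 0.522729 = 0.544633.
  gamma(0) = 3 * (1 + 0.544633) = 3 * 1.544633 = 4.633899, which rounds to 4.6339.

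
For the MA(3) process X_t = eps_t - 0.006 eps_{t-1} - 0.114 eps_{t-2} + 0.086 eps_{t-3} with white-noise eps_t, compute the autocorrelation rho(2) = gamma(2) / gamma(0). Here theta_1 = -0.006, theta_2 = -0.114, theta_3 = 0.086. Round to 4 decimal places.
\rho(2) = -0.1122

For an MA(q) process with theta_0 = 1, the autocovariance is
  gamma(k) = sigma^2 * sum_{i=0..q-k} theta_i * theta_{i+k},
and rho(k) = gamma(k) / gamma(0). Sigma^2 cancels.
  numerator   = (1)*(-0.114) + (-0.006)*(0.086) = -0.114516.
  denominator = (1)^2 + (-0.006)^2 + (-0.114)^2 + (0.086)^2 = 1.020428.
  rho(2) = -0.114516 / 1.020428 = -0.1122.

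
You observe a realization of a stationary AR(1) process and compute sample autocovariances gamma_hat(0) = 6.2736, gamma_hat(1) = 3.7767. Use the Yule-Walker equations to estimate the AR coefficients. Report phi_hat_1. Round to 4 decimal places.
\hat\phi_{1} = 0.6020

The Yule-Walker equations for an AR(p) process read, in matrix form,
  Gamma_p phi = r_p,   with   (Gamma_p)_{ij} = gamma(|i - j|),
                       (r_p)_i = gamma(i),   i,j = 1..p.
Substitute the sample gammas (Toeplitz matrix and right-hand side of size 1):
  Gamma_p = [[6.2736]]
  r_p     = [3.7767]
With p = 1 this is the single equation gamma(0) phi_1 = gamma(1):
  phi_hat_1 = gamma(1) / gamma(0) = 3.7767 / 6.2736 = 0.6020.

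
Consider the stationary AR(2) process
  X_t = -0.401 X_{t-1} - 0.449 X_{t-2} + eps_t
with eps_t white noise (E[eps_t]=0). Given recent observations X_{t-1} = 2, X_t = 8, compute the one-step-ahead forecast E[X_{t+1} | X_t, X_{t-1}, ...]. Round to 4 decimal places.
E[X_{t+1} \mid \mathcal F_t] = -4.1060

For an AR(p) model X_t = c + sum_i phi_i X_{t-i} + eps_t, the
one-step-ahead conditional mean is
  E[X_{t+1} | X_t, ...] = c + sum_i phi_i X_{t+1-i}.
Substitute known values:
  E[X_{t+1} | ...] = (-0.401) * (8) + (-0.449) * (2)
                   = -4.1060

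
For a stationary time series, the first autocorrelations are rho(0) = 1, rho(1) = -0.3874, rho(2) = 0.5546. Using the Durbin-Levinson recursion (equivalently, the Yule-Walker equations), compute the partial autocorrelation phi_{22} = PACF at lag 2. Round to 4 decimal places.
\phi_{22} = 0.4760

The PACF at lag k is phi_{kk}, the last component of the solution
to the Yule-Walker system G_k phi = r_k where
  (G_k)_{ij} = rho(|i - j|), (r_k)_i = rho(i), i,j = 1..k.
Equivalently, Durbin-Levinson gives phi_{kk} iteratively:
  phi_{11} = rho(1)
  phi_{kk} = [rho(k) - sum_{j=1..k-1} phi_{k-1,j} rho(k-j)]
            / [1 - sum_{j=1..k-1} phi_{k-1,j} rho(j)],
  phi_{k,j} = phi_{k-1,j} - phi_{kk} phi_{k-1,k-j},  j = 1..k-1.
Step k = 1:
  phi_11 = rho(1) = -0.3874.
Step k = 2:
  phi_22 = [rho(2) - phi_11 rho(1)] / [1 - phi_11 rho(1)] = [0.5546 - (-0.3874)(-0.3874)] / [1 - (-0.3874)(-0.3874)]
         = 0.40452124 / 0.84992124 = 0.476.
Therefore phi_{22} = 0.4760.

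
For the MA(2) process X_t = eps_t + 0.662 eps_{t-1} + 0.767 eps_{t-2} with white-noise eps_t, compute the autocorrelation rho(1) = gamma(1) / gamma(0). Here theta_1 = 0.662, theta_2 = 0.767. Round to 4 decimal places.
\rho(1) = 0.5772

For an MA(q) process with theta_0 = 1, the autocovariance is
  gamma(k) = sigma^2 * sum_{i=0..q-k} theta_i * theta_{i+k},
and rho(k) = gamma(k) / gamma(0). Sigma^2 cancels.
  numerator   = (1)*(0.662) + (0.662)*(0.767) = 1.169754.
  denominator = (1)^2 + (0.662)^2 + (0.767)^2 = 2.026533.
  rho(1) = 1.169754 / 2.026533 = 0.5772.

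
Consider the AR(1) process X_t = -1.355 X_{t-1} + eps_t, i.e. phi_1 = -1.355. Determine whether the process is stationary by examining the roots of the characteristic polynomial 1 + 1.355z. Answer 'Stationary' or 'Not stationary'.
\text{Not stationary}

The AR(p) characteristic polynomial is P(z) = 1 + 1.355z.
Stationarity requires all roots to lie outside the unit circle, i.e. |z| > 1 for every root.
This is linear in z: 1 + (1.355) z = 0  =>  z = -1/(1.355) = -0.738007,  |z| = 0.738007.
Moduli of all roots: 0.7380.
All moduli strictly greater than 1? No.
Verdict: Not stationary.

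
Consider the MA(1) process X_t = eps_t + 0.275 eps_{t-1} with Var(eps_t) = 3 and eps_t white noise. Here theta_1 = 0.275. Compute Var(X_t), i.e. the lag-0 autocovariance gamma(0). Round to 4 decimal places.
\gamma(0) = 3.2269

For an MA(q) process X_t = eps_t + sum_i theta_i eps_{t-i} with
Var(eps_t) = sigma^2, the variance is
  gamma(0) = sigma^2 * (1 + sum_i theta_i^2).
  sum_i theta_i^2 = (0.275)^2 = 0.075625.
  gamma(0) = 3 * (1 + 0.075625) = 3 * 1.075625 = 3.226875, which rounds to 3.2269.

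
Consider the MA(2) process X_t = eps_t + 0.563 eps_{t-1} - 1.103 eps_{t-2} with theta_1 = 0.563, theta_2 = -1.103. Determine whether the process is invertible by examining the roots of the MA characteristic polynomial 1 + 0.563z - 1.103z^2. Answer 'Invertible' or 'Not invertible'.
\text{Not invertible}

The MA(q) characteristic polynomial is P(z) = 1 + 0.563z - 1.103z^2.
Invertibility requires all roots to lie outside the unit circle, i.e. |z| > 1 for every root.
Set 1 + (0.563) z + (-1.103) z^2 = 0, i.e. a z^2 + b z + c = 0 with a = -1.103, b = 0.563, c = 1.
Discriminant D = b^2 - 4ac = (0.563)^2 - 4*(-1.103)*1 = 0.316969 - (-4.412) = 4.728969.
D >= 0, so the roots are real: z = (-b +/- sqrt(D)) / (2a) = (-0.563 +/- 2.174619) / (-2.206).
  z_1 = (-0.563 + 2.174619) / (-2.206) = -0.7306,   |z_1| = 0.7306.
  z_2 = (-0.563 - 2.174619) / (-2.206) = 1.241,   |z_2| = 1.241.
Moduli of all roots: 0.7306, 1.2410.
All moduli strictly greater than 1? No.
Verdict: Not invertible.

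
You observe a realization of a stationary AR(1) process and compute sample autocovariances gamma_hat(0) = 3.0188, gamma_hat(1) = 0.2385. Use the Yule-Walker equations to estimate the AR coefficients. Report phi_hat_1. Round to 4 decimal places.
\hat\phi_{1} = 0.0790

The Yule-Walker equations for an AR(p) process read, in matrix form,
  Gamma_p phi = r_p,   with   (Gamma_p)_{ij} = gamma(|i - j|),
                       (r_p)_i = gamma(i),   i,j = 1..p.
Substitute the sample gammas (Toeplitz matrix and right-hand side of size 1):
  Gamma_p = [[3.0188]]
  r_p     = [0.2385]
With p = 1 this is the single equation gamma(0) phi_1 = gamma(1):
  phi_hat_1 = gamma(1) / gamma(0) = 0.2385 / 3.0188 = 0.0790.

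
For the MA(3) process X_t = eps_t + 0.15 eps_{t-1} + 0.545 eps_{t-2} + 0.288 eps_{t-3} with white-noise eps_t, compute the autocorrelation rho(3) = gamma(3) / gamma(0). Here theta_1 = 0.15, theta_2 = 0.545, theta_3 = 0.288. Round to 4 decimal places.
\rho(3) = 0.2054

For an MA(q) process with theta_0 = 1, the autocovariance is
  gamma(k) = sigma^2 * sum_{i=0..q-k} theta_i * theta_{i+k},
and rho(k) = gamma(k) / gamma(0). Sigma^2 cancels.
  numerator   = (1)*(0.288) = 0.288.
  denominator = (1)^2 + (0.15)^2 + (0.545)^2 + (0.288)^2 = 1.402469.
  rho(3) = 0.288 / 1.402469 = 0.2054.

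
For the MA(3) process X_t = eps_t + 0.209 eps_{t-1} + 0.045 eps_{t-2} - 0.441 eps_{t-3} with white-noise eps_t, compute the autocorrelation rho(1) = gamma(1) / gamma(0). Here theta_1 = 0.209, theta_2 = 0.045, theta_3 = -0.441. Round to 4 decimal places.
\rho(1) = 0.1601

For an MA(q) process with theta_0 = 1, the autocovariance is
  gamma(k) = sigma^2 * sum_{i=0..q-k} theta_i * theta_{i+k},
and rho(k) = gamma(k) / gamma(0). Sigma^2 cancels.
  numerator   = (1)*(0.209) + (0.209)*(0.045) + (0.045)*(-0.441) = 0.19856.
  denominator = (1)^2 + (0.209)^2 + (0.045)^2 + (-0.441)^2 = 1.240187.
  rho(1) = 0.19856 / 1.240187 = 0.1601.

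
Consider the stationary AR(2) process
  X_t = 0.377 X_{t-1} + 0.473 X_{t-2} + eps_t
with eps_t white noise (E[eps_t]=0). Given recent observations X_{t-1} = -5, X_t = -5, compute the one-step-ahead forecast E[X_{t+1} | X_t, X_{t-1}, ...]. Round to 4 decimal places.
E[X_{t+1} \mid \mathcal F_t] = -4.2500

For an AR(p) model X_t = c + sum_i phi_i X_{t-i} + eps_t, the
one-step-ahead conditional mean is
  E[X_{t+1} | X_t, ...] = c + sum_i phi_i X_{t+1-i}.
Substitute known values:
  E[X_{t+1} | ...] = (0.377) * (-5) + (0.473) * (-5)
                   = -4.2500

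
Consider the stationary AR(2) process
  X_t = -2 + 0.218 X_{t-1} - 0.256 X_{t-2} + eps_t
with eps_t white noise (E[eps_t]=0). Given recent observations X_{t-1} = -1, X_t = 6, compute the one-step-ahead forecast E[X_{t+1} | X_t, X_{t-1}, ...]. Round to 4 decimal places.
E[X_{t+1} \mid \mathcal F_t] = -0.4360

For an AR(p) model X_t = c + sum_i phi_i X_{t-i} + eps_t, the
one-step-ahead conditional mean is
  E[X_{t+1} | X_t, ...] = c + sum_i phi_i X_{t+1-i}.
Substitute known values:
  E[X_{t+1} | ...] = -2 + (0.218) * (6) + (-0.256) * (-1)
                   = -0.4360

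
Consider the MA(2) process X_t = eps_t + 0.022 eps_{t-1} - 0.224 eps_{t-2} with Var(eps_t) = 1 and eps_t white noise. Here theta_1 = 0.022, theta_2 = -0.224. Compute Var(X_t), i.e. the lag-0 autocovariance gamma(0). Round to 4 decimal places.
\gamma(0) = 1.0507

For an MA(q) process X_t = eps_t + sum_i theta_i eps_{t-i} with
Var(eps_t) = sigma^2, the variance is
  gamma(0) = sigma^2 * (1 + sum_i theta_i^2).
  sum_i theta_i^2 = (0.022)^2 + (-0.224)^2 = 0.000484 + 0.050176 = 0.05066.
  gamma(0) = 1 * (1 + 0.05066) = 1 * 1.05066 = 1.05066, which rounds to 1.0507.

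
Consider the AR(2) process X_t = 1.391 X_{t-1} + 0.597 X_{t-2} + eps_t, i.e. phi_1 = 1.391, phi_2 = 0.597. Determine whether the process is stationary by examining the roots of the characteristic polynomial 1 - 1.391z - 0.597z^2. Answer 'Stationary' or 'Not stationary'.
\text{Not stationary}

The AR(p) characteristic polynomial is P(z) = 1 - 1.391z - 0.597z^2.
Stationarity requires all roots to lie outside the unit circle, i.e. |z| > 1 for every root.
Set 1 + (-1.391) z + (-0.597) z^2 = 0, i.e. a z^2 + b z + c = 0 with a = -0.597, b = -1.391, c = 1.
Discriminant D = b^2 - 4ac = (-1.391)^2 - 4*(-0.597)*1 = 1.934881 - (-2.388) = 4.322881.
D >= 0, so the roots are real: z = (-b +/- sqrt(D)) / (2a) = (1.391 +/- 2.079154) / (-1.194).
  z_1 = (1.391 + 2.079154) / (-1.194) = -2.9063,   |z_1| = 2.9063.
  z_2 = (1.391 - 2.079154) / (-1.194) = 0.5763,   |z_2| = 0.5763.
Moduli of all roots: 2.9063, 0.5763.
All moduli strictly greater than 1? No.
Verdict: Not stationary.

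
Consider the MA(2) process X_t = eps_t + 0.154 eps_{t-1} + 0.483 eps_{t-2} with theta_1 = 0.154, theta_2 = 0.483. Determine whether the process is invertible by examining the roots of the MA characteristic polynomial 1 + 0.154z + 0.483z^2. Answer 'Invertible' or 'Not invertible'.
\text{Invertible}

The MA(q) characteristic polynomial is P(z) = 1 + 0.154z + 0.483z^2.
Invertibility requires all roots to lie outside the unit circle, i.e. |z| > 1 for every root.
Set 1 + (0.154) z + (0.483) z^2 = 0, i.e. a z^2 + b z + c = 0 with a = 0.483, b = 0.154, c = 1.
Discriminant D = b^2 - 4ac = (0.154)^2 - 4*(0.483)*1 = 0.023716 - (1.932) = -1.908284.
D < 0, so the roots are the complex-conjugate pair z = (-b +/- i sqrt(-D)) / (2a) = -0.1594 +/- 1.43i.
For a conjugate pair |z|^2 = z * conj(z) = (product of roots) = c/a = 1/(0.483) = 2.070393, so |z| = sqrt(2.070393) = 1.4389 for both roots.
Moduli of all roots: 1.4389, 1.4389.
All moduli strictly greater than 1? Yes.
Verdict: Invertible.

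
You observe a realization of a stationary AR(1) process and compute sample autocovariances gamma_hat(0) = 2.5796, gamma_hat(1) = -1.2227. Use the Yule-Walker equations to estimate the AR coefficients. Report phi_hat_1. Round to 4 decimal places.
\hat\phi_{1} = -0.4740

The Yule-Walker equations for an AR(p) process read, in matrix form,
  Gamma_p phi = r_p,   with   (Gamma_p)_{ij} = gamma(|i - j|),
                       (r_p)_i = gamma(i),   i,j = 1..p.
Substitute the sample gammas (Toeplitz matrix and right-hand side of size 1):
  Gamma_p = [[2.5796]]
  r_p     = [-1.2227]
With p = 1 this is the single equation gamma(0) phi_1 = gamma(1):
  phi_hat_1 = gamma(1) / gamma(0) = -1.2227 / 2.5796 = -0.4740.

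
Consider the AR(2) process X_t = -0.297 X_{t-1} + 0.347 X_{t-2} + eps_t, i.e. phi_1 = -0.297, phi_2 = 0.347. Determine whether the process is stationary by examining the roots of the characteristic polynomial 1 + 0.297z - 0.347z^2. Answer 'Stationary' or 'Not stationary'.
\text{Stationary}

The AR(p) characteristic polynomial is P(z) = 1 + 0.297z - 0.347z^2.
Stationarity requires all roots to lie outside the unit circle, i.e. |z| > 1 for every root.
Set 1 + (0.297) z + (-0.347) z^2 = 0, i.e. a z^2 + b z + c = 0 with a = -0.347, b = 0.297, c = 1.
Discriminant D = b^2 - 4ac = (0.297)^2 - 4*(-0.347)*1 = 0.088209 - (-1.388) = 1.476209.
D >= 0, so the roots are real: z = (-b +/- sqrt(D)) / (2a) = (-0.297 +/- 1.214993) / (-0.694).
  z_1 = (-0.297 + 1.214993) / (-0.694) = -1.3228,   |z_1| = 1.3228.
  z_2 = (-0.297 - 1.214993) / (-0.694) = 2.1787,   |z_2| = 2.1787.
Moduli of all roots: 1.3228, 2.1787.
All moduli strictly greater than 1? Yes.
Verdict: Stationary.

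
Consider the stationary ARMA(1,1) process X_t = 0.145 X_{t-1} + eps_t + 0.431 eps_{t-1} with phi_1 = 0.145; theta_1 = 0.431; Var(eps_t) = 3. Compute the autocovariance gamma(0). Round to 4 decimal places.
\gamma(0) = 4.0167

Multiply the model equation by X_{t-k} and take expectations. With theta_0 = psi_0 = 1 and psi_j the MA(infinity) weights, this gives
  gamma(k) - sum_i phi_i gamma(k-i) = c_k,
  c_k = sigma^2 * sum_{j=k..q} theta_j psi_{j-k}   (c_k = 0 for k > q),
using gamma(-m) = gamma(m).
psi-weights needed (psi_j = theta_j + sum_i phi_i psi_{j-i}):
  psi_1 = theta_1 + phi_1 = 0.431 + (0.145) = 0.576
Right-hand sides:
  c_0 = sigma^2 (1 + theta_1 psi_1) = 3 * (1 + (0.431)(0.576)) = 3 * 1.248256 = 3.744768
  c_1 = sigma^2 theta_1 = 3 * (0.431) = 1.293
  c_2 = 0
Equations for k = 0 and k = 1 (AR order 1):
  gamma(0) = phi_1 gamma(1) + c_0
  gamma(1) = phi_1 gamma(0) + c_1
Substituting the second into the first: gamma(0) (1 - phi_1^2) = c_0 + phi_1 c_1, so
  gamma(0) = (c_0 + phi_1 c_1) / (1 - phi_1^2) = (3.744768 + (0.145)(1.293)) / (1 - (0.145)^2) = 3.932253 / 0.978975 = 4.016704.
Therefore gamma(0) = 4.0167 (to 4 decimal places).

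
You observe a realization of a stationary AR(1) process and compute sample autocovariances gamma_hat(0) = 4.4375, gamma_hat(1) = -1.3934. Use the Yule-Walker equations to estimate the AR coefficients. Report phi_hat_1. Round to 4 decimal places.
\hat\phi_{1} = -0.3140

The Yule-Walker equations for an AR(p) process read, in matrix form,
  Gamma_p phi = r_p,   with   (Gamma_p)_{ij} = gamma(|i - j|),
                       (r_p)_i = gamma(i),   i,j = 1..p.
Substitute the sample gammas (Toeplitz matrix and right-hand side of size 1):
  Gamma_p = [[4.4375]]
  r_p     = [-1.3934]
With p = 1 this is the single equation gamma(0) phi_1 = gamma(1):
  phi_hat_1 = gamma(1) / gamma(0) = -1.3934 / 4.4375 = -0.3140.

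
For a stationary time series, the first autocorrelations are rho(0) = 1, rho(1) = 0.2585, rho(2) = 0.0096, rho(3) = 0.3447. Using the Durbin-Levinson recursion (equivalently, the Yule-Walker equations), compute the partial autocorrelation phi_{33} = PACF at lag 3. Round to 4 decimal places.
\phi_{33} = 0.3850

The PACF at lag k is phi_{kk}, the last component of the solution
to the Yule-Walker system G_k phi = r_k where
  (G_k)_{ij} = rho(|i - j|), (r_k)_i = rho(i), i,j = 1..k.
Equivalently, Durbin-Levinson gives phi_{kk} iteratively:
  phi_{11} = rho(1)
  phi_{kk} = [rho(k) - sum_{j=1..k-1} phi_{k-1,j} rho(k-j)]
            / [1 - sum_{j=1..k-1} phi_{k-1,j} rho(j)],
  phi_{k,j} = phi_{k-1,j} - phi_{kk} phi_{k-1,k-j},  j = 1..k-1.
Step k = 1:
  phi_11 = rho(1) = 0.2585.
Step k = 2:
  phi_22 = [rho(2) - phi_11 rho(1)] / [1 - phi_11 rho(1)] = [0.0096 - (0.2585)(0.2585)] / [1 - (0.2585)(0.2585)]
         = -0.05722225 / 0.93317775 = -0.06132.
  Update: phi_21 = phi_11 - phi_22 phi_11 = 0.2585 - (-0.06132)(0.2585) = 0.274351.
Step k = 3:
  phi_33 = [rho(3) - phi_21 rho(2) - phi_22 rho(1)] / [1 - phi_21 rho(1) - phi_22 rho(2)]
    numerator   = 0.3447 - (0.274351)(0.0096) - (-0.06132)(0.2585) = 0.35791739
    denominator = 1 - (0.274351)(0.2585) - (-0.06132)(0.0096) = 0.92966889
  phi_33 = 0.35791739 / 0.92966889 = 0.385.
Therefore phi_{33} = 0.3850.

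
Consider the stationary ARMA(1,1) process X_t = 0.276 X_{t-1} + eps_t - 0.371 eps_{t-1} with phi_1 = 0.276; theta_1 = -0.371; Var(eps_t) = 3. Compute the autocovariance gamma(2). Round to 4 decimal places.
\gamma(2) = -0.0764

Multiply the model equation by X_{t-k} and take expectations. With theta_0 = psi_0 = 1 and psi_j the MA(infinity) weights, this gives
  gamma(k) - sum_i phi_i gamma(k-i) = c_k,
  c_k = sigma^2 * sum_{j=k..q} theta_j psi_{j-k}   (c_k = 0 for k > q),
using gamma(-m) = gamma(m).
psi-weights needed (psi_j = theta_j + sum_i phi_i psi_{j-i}):
  psi_1 = theta_1 + phi_1 = -0.371 + (0.276) = -0.095
Right-hand sides:
  c_0 = sigma^2 (1 + theta_1 psi_1) = 3 * (1 + (-0.371)(-0.095)) = 3 * 1.035245 = 3.105735
  c_1 = sigma^2 theta_1 = 3 * (-0.371) = -1.113
  c_2 = 0
Equations for k = 0 and k = 1 (AR order 1):
  gamma(0) = phi_1 gamma(1) + c_0
  gamma(1) = phi_1 gamma(0) + c_1
Substituting the second into the first: gamma(0) (1 - phi_1^2) = c_0 + phi_1 c_1, so
  gamma(0) = (c_0 + phi_1 c_1) / (1 - phi_1^2) = (3.105735 + (0.276)(-1.113)) / (1 - (0.276)^2) = 2.798547 / 0.923824 = 3.029308.
  gamma(1) = phi_1 gamma(0) + c_1 = (0.276)(3.029308) + (-1.113) = -0.276911.
For k = 2 (> q): gamma(2) = phi_1 gamma(1) = (0.276)(-0.276911) = -0.076427.
Therefore gamma(2) = -0.0764 (to 4 decimal places).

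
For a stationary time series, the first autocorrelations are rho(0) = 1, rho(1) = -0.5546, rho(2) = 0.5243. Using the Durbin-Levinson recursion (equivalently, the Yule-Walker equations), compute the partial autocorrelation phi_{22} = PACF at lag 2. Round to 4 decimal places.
\phi_{22} = 0.3130

The PACF at lag k is phi_{kk}, the last component of the solution
to the Yule-Walker system G_k phi = r_k where
  (G_k)_{ij} = rho(|i - j|), (r_k)_i = rho(i), i,j = 1..k.
Equivalently, Durbin-Levinson gives phi_{kk} iteratively:
  phi_{11} = rho(1)
  phi_{kk} = [rho(k) - sum_{j=1..k-1} phi_{k-1,j} rho(k-j)]
            / [1 - sum_{j=1..k-1} phi_{k-1,j} rho(j)],
  phi_{k,j} = phi_{k-1,j} - phi_{kk} phi_{k-1,k-j},  j = 1..k-1.
Step k = 1:
  phi_11 = rho(1) = -0.5546.
Step k = 2:
  phi_22 = [rho(2) - phi_11 rho(1)] / [1 - phi_11 rho(1)] = [0.5243 - (-0.5546)(-0.5546)] / [1 - (-0.5546)(-0.5546)]
         = 0.21671884 / 0.69241884 = 0.313.
Therefore phi_{22} = 0.3130.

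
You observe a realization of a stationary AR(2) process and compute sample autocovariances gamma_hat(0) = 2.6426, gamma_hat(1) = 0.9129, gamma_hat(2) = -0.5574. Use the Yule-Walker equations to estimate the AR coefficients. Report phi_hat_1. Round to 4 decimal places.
\hat\phi_{1} = 0.4750

The Yule-Walker equations for an AR(p) process read, in matrix form,
  Gamma_p phi = r_p,   with   (Gamma_p)_{ij} = gamma(|i - j|),
                       (r_p)_i = gamma(i),   i,j = 1..p.
Substitute the sample gammas (Toeplitz matrix and right-hand side of size 2):
  Gamma_p = [[2.6426, 0.9129], [0.9129, 2.6426]]
  r_p     = [0.9129, -0.5574]
Written out:
  2.6426 phi_1 + 0.9129 phi_2 = 0.9129
  0.9129 phi_1 + 2.6426 phi_2 = -0.5574
Solve by Cramer's rule:
  det = gamma(0)^2 - gamma(1)^2 = (2.6426)^2 - (0.9129)^2 = 6.98333476 - 0.83338641 = 6.14994835
  phi_hat_1 = [gamma(1) gamma(0) - gamma(1) gamma(2)] / det = [(0.9129)(2.6426) - (0.9129)(-0.5574)] / 6.14994835 = 2.92128 / 6.14994835 = 0.475
  phi_hat_2 = [gamma(0) gamma(2) - gamma(1)^2] / det = [(2.6426)(-0.5574) - (0.9129)^2] / 6.14994835 = -2.30637165 / 6.14994835 = -0.375
So phi_hat = [0.4750, -0.3750].
Therefore phi_hat_1 = 0.4750.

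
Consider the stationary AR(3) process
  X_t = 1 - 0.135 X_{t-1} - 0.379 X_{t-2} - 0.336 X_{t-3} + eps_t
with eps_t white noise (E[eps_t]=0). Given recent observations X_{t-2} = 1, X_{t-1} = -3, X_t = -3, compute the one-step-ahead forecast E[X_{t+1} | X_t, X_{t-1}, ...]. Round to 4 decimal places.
E[X_{t+1} \mid \mathcal F_t] = 2.2060

For an AR(p) model X_t = c + sum_i phi_i X_{t-i} + eps_t, the
one-step-ahead conditional mean is
  E[X_{t+1} | X_t, ...] = c + sum_i phi_i X_{t+1-i}.
Substitute known values:
  E[X_{t+1} | ...] = 1 + (-0.135) * (-3) + (-0.379) * (-3) + (-0.336) * (1)
                   = 2.2060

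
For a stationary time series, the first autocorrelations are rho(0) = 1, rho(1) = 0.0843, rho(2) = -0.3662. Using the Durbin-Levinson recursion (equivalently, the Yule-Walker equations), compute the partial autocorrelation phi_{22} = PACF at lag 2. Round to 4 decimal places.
\phi_{22} = -0.3760

The PACF at lag k is phi_{kk}, the last component of the solution
to the Yule-Walker system G_k phi = r_k where
  (G_k)_{ij} = rho(|i - j|), (r_k)_i = rho(i), i,j = 1..k.
Equivalently, Durbin-Levinson gives phi_{kk} iteratively:
  phi_{11} = rho(1)
  phi_{kk} = [rho(k) - sum_{j=1..k-1} phi_{k-1,j} rho(k-j)]
            / [1 - sum_{j=1..k-1} phi_{k-1,j} rho(j)],
  phi_{k,j} = phi_{k-1,j} - phi_{kk} phi_{k-1,k-j},  j = 1..k-1.
Step k = 1:
  phi_11 = rho(1) = 0.0843.
Step k = 2:
  phi_22 = [rho(2) - phi_11 rho(1)] / [1 - phi_11 rho(1)] = [-0.3662 - (0.0843)(0.0843)] / [1 - (0.0843)(0.0843)]
         = -0.37330649 / 0.99289351 = -0.376.
Therefore phi_{22} = -0.3760.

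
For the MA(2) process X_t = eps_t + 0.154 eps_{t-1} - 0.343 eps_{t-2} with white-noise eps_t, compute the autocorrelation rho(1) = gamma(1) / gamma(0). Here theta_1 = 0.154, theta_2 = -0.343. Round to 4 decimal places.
\rho(1) = 0.0886

For an MA(q) process with theta_0 = 1, the autocovariance is
  gamma(k) = sigma^2 * sum_{i=0..q-k} theta_i * theta_{i+k},
and rho(k) = gamma(k) / gamma(0). Sigma^2 cancels.
  numerator   = (1)*(0.154) + (0.154)*(-0.343) = 0.101178.
  denominator = (1)^2 + (0.154)^2 + (-0.343)^2 = 1.141365.
  rho(1) = 0.101178 / 1.141365 = 0.0886.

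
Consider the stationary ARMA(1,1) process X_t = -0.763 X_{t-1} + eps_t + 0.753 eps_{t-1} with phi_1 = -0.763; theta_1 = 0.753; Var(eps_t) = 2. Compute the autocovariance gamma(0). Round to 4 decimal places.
\gamma(0) = 2.0005

Multiply the model equation by X_{t-k} and take expectations. With theta_0 = psi_0 = 1 and psi_j the MA(infinity) weights, this gives
  gamma(k) - sum_i phi_i gamma(k-i) = c_k,
  c_k = sigma^2 * sum_{j=k..q} theta_j psi_{j-k}   (c_k = 0 for k > q),
using gamma(-m) = gamma(m).
psi-weights needed (psi_j = theta_j + sum_i phi_i psi_{j-i}):
  psi_1 = theta_1 + phi_1 = 0.753 + (-0.763) = -0.01
Right-hand sides:
  c_0 = sigma^2 (1 + theta_1 psi_1) = 2 * (1 + (0.753)(-0.01)) = 2 * 0.99247 = 1.98494
  c_1 = sigma^2 theta_1 = 2 * (0.753) = 1.506
  c_2 = 0
Equations for k = 0 and k = 1 (AR order 1):
  gamma(0) = phi_1 gamma(1) + c_0
  gamma(1) = phi_1 gamma(0) + c_1
Substituting the second into the first: gamma(0) (1 - phi_1^2) = c_0 + phi_1 c_1, so
  gamma(0) = (c_0 + phi_1 c_1) / (1 - phi_1^2) = (1.98494 + (-0.763)(1.506)) / (1 - (-0.763)^2) = 0.835862 / 0.417831 = 2.000479.
Therefore gamma(0) = 2.0005 (to 4 decimal places).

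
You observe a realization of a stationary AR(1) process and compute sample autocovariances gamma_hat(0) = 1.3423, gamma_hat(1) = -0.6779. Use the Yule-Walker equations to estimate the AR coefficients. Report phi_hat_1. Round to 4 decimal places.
\hat\phi_{1} = -0.5050

The Yule-Walker equations for an AR(p) process read, in matrix form,
  Gamma_p phi = r_p,   with   (Gamma_p)_{ij} = gamma(|i - j|),
                       (r_p)_i = gamma(i),   i,j = 1..p.
Substitute the sample gammas (Toeplitz matrix and right-hand side of size 1):
  Gamma_p = [[1.3423]]
  r_p     = [-0.6779]
With p = 1 this is the single equation gamma(0) phi_1 = gamma(1):
  phi_hat_1 = gamma(1) / gamma(0) = -0.6779 / 1.3423 = -0.5050.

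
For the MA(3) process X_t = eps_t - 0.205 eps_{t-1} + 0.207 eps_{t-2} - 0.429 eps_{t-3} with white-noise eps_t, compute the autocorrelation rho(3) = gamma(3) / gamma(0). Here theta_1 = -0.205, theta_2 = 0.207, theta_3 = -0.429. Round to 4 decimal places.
\rho(3) = -0.3381

For an MA(q) process with theta_0 = 1, the autocovariance is
  gamma(k) = sigma^2 * sum_{i=0..q-k} theta_i * theta_{i+k},
and rho(k) = gamma(k) / gamma(0). Sigma^2 cancels.
  numerator   = (1)*(-0.429) = -0.429.
  denominator = (1)^2 + (-0.205)^2 + (0.207)^2 + (-0.429)^2 = 1.268915.
  rho(3) = -0.429 / 1.268915 = -0.3381.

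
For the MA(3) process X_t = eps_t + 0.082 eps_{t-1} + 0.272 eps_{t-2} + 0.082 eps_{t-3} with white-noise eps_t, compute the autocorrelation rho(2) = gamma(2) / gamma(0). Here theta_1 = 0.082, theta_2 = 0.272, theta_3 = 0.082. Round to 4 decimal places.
\rho(2) = 0.2563

For an MA(q) process with theta_0 = 1, the autocovariance is
  gamma(k) = sigma^2 * sum_{i=0..q-k} theta_i * theta_{i+k},
and rho(k) = gamma(k) / gamma(0). Sigma^2 cancels.
  numerator   = (1)*(0.272) + (0.082)*(0.082) = 0.278724.
  denominator = (1)^2 + (0.082)^2 + (0.272)^2 + (0.082)^2 = 1.087432.
  rho(2) = 0.278724 / 1.087432 = 0.2563.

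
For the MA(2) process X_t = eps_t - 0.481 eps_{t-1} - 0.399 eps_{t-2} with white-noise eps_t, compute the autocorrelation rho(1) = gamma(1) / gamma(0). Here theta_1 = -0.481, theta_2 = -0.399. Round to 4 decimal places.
\rho(1) = -0.2079

For an MA(q) process with theta_0 = 1, the autocovariance is
  gamma(k) = sigma^2 * sum_{i=0..q-k} theta_i * theta_{i+k},
and rho(k) = gamma(k) / gamma(0). Sigma^2 cancels.
  numerator   = (1)*(-0.481) + (-0.481)*(-0.399) = -0.289081.
  denominator = (1)^2 + (-0.481)^2 + (-0.399)^2 = 1.390562.
  rho(1) = -0.289081 / 1.390562 = -0.2079.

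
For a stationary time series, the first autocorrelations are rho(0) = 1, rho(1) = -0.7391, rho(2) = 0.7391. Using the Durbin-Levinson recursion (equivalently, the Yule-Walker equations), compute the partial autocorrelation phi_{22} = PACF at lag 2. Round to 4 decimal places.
\phi_{22} = 0.4250

The PACF at lag k is phi_{kk}, the last component of the solution
to the Yule-Walker system G_k phi = r_k where
  (G_k)_{ij} = rho(|i - j|), (r_k)_i = rho(i), i,j = 1..k.
Equivalently, Durbin-Levinson gives phi_{kk} iteratively:
  phi_{11} = rho(1)
  phi_{kk} = [rho(k) - sum_{j=1..k-1} phi_{k-1,j} rho(k-j)]
            / [1 - sum_{j=1..k-1} phi_{k-1,j} rho(j)],
  phi_{k,j} = phi_{k-1,j} - phi_{kk} phi_{k-1,k-j},  j = 1..k-1.
Step k = 1:
  phi_11 = rho(1) = -0.7391.
Step k = 2:
  phi_22 = [rho(2) - phi_11 rho(1)] / [1 - phi_11 rho(1)] = [0.7391 - (-0.7391)(-0.7391)] / [1 - (-0.7391)(-0.7391)]
         = 0.19283119 / 0.45373119 = 0.425.
Therefore phi_{22} = 0.4250.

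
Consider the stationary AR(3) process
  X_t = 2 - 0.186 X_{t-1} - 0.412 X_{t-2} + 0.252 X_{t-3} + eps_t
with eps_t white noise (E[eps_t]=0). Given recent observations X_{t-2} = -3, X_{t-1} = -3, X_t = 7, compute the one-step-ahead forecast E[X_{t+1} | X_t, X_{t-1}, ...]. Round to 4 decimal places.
E[X_{t+1} \mid \mathcal F_t] = 1.1780

For an AR(p) model X_t = c + sum_i phi_i X_{t-i} + eps_t, the
one-step-ahead conditional mean is
  E[X_{t+1} | X_t, ...] = c + sum_i phi_i X_{t+1-i}.
Substitute known values:
  E[X_{t+1} | ...] = 2 + (-0.186) * (7) + (-0.412) * (-3) + (0.252) * (-3)
                   = 1.1780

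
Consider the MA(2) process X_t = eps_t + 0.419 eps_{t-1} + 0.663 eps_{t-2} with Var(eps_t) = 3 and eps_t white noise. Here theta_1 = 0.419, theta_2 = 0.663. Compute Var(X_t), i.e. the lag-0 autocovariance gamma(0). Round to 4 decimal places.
\gamma(0) = 4.8454

For an MA(q) process X_t = eps_t + sum_i theta_i eps_{t-i} with
Var(eps_t) = sigma^2, the variance is
  gamma(0) = sigma^2 * (1 + sum_i theta_i^2).
  sum_i theta_i^2 = (0.419)^2 + (0.663)^2 = 0.175561 + 0.439569 = 0.61513.
  gamma(0) = 3 * (1 + 0.61513) = 3 * 1.61513 = 4.84539, which rounds to 4.8454.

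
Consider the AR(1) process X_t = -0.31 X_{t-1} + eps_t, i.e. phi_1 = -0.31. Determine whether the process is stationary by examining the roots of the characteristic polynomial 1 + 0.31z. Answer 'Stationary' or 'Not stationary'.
\text{Stationary}

The AR(p) characteristic polynomial is P(z) = 1 + 0.31z.
Stationarity requires all roots to lie outside the unit circle, i.e. |z| > 1 for every root.
This is linear in z: 1 + (0.31) z = 0  =>  z = -1/(0.31) = -3.225806,  |z| = 3.225806.
Moduli of all roots: 3.2258.
All moduli strictly greater than 1? Yes.
Verdict: Stationary.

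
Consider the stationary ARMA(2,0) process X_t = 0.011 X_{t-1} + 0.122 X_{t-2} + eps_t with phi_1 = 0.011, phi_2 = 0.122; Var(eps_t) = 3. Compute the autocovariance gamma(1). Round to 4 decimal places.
\gamma(1) = 0.0382

Multiply the model equation by X_{t-k} and take expectations. With theta_0 = psi_0 = 1 and psi_j the MA(infinity) weights, this gives
  gamma(k) - sum_i phi_i gamma(k-i) = c_k,
  c_k = sigma^2 * sum_{j=k..q} theta_j psi_{j-k}   (c_k = 0 for k > q),
using gamma(-m) = gamma(m).
Pure AR (q = 0): c_0 = sigma^2 = 3, c_k = 0 for k >= 1.
Equations for k = 0, 1, 2 (AR order 2, c_2 = 0):
  (E0) gamma(0) = phi_1 gamma(1) + phi_2 gamma(2) + c_0
  (E1) gamma(1) = phi_1 gamma(0) + phi_2 gamma(1) + c_1
  (E2) gamma(2) = phi_1 gamma(1) + phi_2 gamma(0)
From (E1): gamma(1) = A gamma(0) + B with
  A = phi_1 / (1 - phi_2) = 0.011 / 0.878 = 0.012528,   B = c_1 / (1 - phi_2) = 0 / 0.878 = 0.
Insert (E2) into (E0): gamma(0) (1 - phi_2^2) = phi_1 (1 + phi_2) gamma(1) + c_0.
  phi_1 (1 + phi_2) = (0.011)(1.122) = 0.012342,   1 - phi_2^2 = 0.985116.
Replace gamma(1) by A gamma(0) + B and collect gamma(0):
  gamma(0) [0.985116 - (0.012342)(0.012528)] = c_0 = 3
  gamma(0) * 0.984961 = 3
  gamma(0) = 3 / 0.984961 = 3.045805.
  gamma(1) = A gamma(0) = (0.012528)(3.045805) = 0.038159.
Therefore gamma(1) = 0.0382 (to 4 decimal places).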